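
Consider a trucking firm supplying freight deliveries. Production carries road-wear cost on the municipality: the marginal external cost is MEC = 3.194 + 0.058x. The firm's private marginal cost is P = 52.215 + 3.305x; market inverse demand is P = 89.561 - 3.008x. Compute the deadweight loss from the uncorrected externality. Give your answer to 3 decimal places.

Market equilibrium (private): 52.215 + 3.305x = 89.561 - 3.008x → x_m = 5.9157.
Social marginal cost = private MC + MEC = 55.409 + 3.363x.
Set SMC = demand: 55.409 + 3.363x = 89.561 - 3.008x → x* = 5.3605.
The welfare-loss triangle has base |x_m − x*| and height MEC(x_m) (the vertical gap between SMC and demand is zero at x* and MEC at x_m).
DWL = ½ × 0.5552 × 3.5371 = 0.9819.

DWL = 0.982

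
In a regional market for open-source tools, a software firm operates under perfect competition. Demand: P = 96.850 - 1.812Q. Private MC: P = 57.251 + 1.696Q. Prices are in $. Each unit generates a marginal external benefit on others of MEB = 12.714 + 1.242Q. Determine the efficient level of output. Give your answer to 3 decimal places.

Social marginal cost = private MC − MEB = 44.537 + 0.454Q.
Set SMC = demand: 44.537 + 0.454Q = 96.850 - 1.812Q → Q* = 23.0861.

Q* = 23.086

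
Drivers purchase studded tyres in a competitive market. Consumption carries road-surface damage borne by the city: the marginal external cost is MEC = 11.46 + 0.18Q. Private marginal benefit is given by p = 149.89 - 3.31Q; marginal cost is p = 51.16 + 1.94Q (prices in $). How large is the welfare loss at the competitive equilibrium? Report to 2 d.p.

Market equilibrium (private): 51.16 + 1.94Q = 149.89 - 3.31Q → Q_m = 18.8057.
Social marginal benefit = demand − MEC = 138.43 - 3.49Q.
Set SMB = MC: 138.43 - 3.49Q = 51.16 + 1.94Q → Q* = 16.0718.
The welfare-loss triangle has base |Q_m − Q*| and height MEC(Q_m) (the vertical gap between SMB and MC is zero at Q* and MEC at Q_m).
DWL = ½ × 2.7339 × 14.8450 = 20.2924.

DWL = $20.29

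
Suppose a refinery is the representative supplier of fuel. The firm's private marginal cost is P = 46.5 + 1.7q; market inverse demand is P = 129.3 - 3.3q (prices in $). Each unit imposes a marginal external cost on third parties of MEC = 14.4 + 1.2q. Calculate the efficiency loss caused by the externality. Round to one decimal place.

DWL = $94.7

Market equilibrium (private): 46.5 + 1.7q = 129.3 - 3.3q → q_m = 16.5600.
Social marginal cost = private MC + MEC = 60.9 + 2.9q.
Set SMC = demand: 60.9 + 2.9q = 129.3 - 3.3q → q* = 11.0323.
The welfare-loss triangle has base |q_m − q*| and height MEC(q_m) (the vertical gap between SMC and demand is zero at q* and MEC at q_m).
DWL = ½ × 5.5277 × 34.2720 = 94.7227.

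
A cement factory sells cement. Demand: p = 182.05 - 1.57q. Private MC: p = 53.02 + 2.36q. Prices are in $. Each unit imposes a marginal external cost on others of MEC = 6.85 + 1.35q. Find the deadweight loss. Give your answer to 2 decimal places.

DWL = $247.98

Market equilibrium (private): 53.02 + 2.36q = 182.05 - 1.57q → q_m = 32.8321.
Social marginal cost = private MC + MEC = 59.87 + 3.71q.
Set SMC = demand: 59.87 + 3.71q = 182.05 - 1.57q → q* = 23.1402.
The loss is the area between SMC and demand from q* to q_m; with linear curves that's a triangle of height MEC(q_m).
DWL = ½ × 9.6919 × 51.1733 = 247.9833.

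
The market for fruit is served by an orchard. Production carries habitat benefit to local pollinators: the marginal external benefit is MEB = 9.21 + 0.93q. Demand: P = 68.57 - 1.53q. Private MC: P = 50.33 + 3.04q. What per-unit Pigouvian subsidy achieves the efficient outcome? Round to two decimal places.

Social marginal cost = private MC − MEB = 41.12 + 2.11q.
Set SMC = demand: 41.12 + 2.11q = 68.57 - 1.53q → q* = 7.5412.
The Pigouvian subsidy equals MEB at q*: 9.21 + 0.93×7.5412 = 16.2233.

subsidy = 16.22 per unit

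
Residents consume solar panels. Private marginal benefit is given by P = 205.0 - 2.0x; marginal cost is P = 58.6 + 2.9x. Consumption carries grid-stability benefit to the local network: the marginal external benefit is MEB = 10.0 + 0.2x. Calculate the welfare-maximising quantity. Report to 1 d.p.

Social marginal benefit = demand + MEB = 215.0 - 1.8x.
Set SMB = MC: 215.0 - 1.8x = 58.6 + 2.9x → x* = 33.2766.

x* = 33.3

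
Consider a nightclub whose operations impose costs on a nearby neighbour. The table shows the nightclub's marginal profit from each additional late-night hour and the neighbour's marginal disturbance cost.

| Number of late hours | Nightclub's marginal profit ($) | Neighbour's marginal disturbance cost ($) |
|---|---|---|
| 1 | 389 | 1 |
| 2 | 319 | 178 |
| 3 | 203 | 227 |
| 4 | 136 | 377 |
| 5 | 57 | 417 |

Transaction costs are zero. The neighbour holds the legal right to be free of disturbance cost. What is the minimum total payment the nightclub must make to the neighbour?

$179

Efficient level: marginal profit ≥ marginal disturbance cost through level 2, so k* = 2.
With the neighbour holding the right, the nightclub must at least compensate total damage at k*: 1 + 178 = 179.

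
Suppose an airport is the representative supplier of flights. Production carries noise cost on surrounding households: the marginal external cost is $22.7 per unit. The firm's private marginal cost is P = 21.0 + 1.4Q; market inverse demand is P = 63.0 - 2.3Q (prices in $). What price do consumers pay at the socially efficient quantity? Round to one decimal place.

Social marginal cost = private MC + MEC = 43.7 + 1.4Q.
Set SMC = demand: 43.7 + 1.4Q = 63.0 - 2.3Q → Q* = 5.2162.
Consumer price on the demand curve at Q*: 63.0 − 2.3×5.2162 = 51.0027.

P = $51.0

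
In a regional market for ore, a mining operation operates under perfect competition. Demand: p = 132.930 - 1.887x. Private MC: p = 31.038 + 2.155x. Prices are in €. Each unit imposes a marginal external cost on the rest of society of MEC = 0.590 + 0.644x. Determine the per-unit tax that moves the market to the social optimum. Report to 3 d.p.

tax = €14.512 per unit

Social marginal cost = private MC + MEC = 31.628 + 2.799x.
Set SMC = demand: 31.628 + 2.799x = 132.930 - 1.887x → x* = 21.6180.
The Pigouvian tax equals MEC at x*: 0.590 + 0.644×21.6180 = 14.5120.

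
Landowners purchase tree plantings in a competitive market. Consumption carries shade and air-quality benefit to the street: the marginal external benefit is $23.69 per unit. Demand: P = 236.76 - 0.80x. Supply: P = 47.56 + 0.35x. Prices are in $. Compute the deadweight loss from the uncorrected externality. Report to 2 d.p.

Market equilibrium (private): 47.56 + 0.35x = 236.76 - 0.80x → x_m = 164.5217.
Social marginal benefit = demand + MEB = 260.45 - 0.80x.
Set SMB = MC: 260.45 - 0.80x = 47.56 + 0.35x → x* = 185.1217.
Height of the DWL triangle at x_m is SMB(x_m) − MC(x_m) = MEB(x_m) = 23.6900.
DWL = ½ × 20.6000 × 23.6900 = 244.0070.

DWL = $244.01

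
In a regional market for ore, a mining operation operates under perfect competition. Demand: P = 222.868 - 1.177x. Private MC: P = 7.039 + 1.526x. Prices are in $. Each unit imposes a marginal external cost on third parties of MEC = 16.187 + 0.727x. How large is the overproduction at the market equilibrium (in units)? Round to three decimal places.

21.643 units

Market equilibrium (private): 7.039 + 1.526x = 222.868 - 1.177x → x_m = 79.8479.
Social marginal cost = private MC + MEC = 23.226 + 2.253x.
Set SMC = demand: 23.226 + 2.253x = 222.868 - 1.177x → x* = 58.2047.
Gap = |79.8479 − 58.2047| = 21.6432.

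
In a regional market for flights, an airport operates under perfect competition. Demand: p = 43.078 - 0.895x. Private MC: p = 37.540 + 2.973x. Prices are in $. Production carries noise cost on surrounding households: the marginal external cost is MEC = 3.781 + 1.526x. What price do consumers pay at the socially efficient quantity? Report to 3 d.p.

P = $42.786

Social marginal cost = private MC + MEC = 41.321 + 4.499x.
Set SMC = demand: 41.321 + 4.499x = 43.078 - 0.895x → x* = 0.3257.
Consumer price on the demand curve at x*: 43.078 − 0.895×0.3257 = 42.7865.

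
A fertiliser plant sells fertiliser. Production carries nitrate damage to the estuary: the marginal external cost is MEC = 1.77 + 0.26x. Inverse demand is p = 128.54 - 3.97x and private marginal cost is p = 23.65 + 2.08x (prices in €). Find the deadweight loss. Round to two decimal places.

Market equilibrium (private): 23.65 + 2.08x = 128.54 - 3.97x → x_m = 17.3372.
Social marginal cost = private MC + MEC = 25.42 + 2.34x.
Set SMC = demand: 25.42 + 2.34x = 128.54 - 3.97x → x* = 16.3423.
Height of the DWL triangle at x_m is SMC(x_m) − demand(x_m) = MEC(x_m) = 6.2777.
DWL = ½ × 0.9949 × 6.2777 = 3.1228.

DWL = €3.12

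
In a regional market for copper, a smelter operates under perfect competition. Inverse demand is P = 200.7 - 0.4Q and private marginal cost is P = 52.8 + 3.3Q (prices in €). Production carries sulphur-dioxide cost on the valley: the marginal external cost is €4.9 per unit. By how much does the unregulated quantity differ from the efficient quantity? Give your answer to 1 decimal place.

1.3 units

Market equilibrium (private): 52.8 + 3.3Q = 200.7 - 0.4Q → Q_m = 39.9730.
Social marginal cost = private MC + MEC = 57.7 + 3.3Q.
Set SMC = demand: 57.7 + 3.3Q = 200.7 - 0.4Q → Q* = 38.6486.
Gap = |39.9730 − 38.6486| = 1.3244.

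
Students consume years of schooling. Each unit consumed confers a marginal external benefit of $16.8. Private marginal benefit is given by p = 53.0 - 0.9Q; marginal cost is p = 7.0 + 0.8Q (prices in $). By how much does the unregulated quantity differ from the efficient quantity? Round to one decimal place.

9.9 units

Market equilibrium (private): 7.0 + 0.8Q = 53.0 - 0.9Q → Q_m = 27.0588.
Social marginal benefit = demand + MEB = 69.8 - 0.9Q.
Set SMB = MC: 69.8 - 0.9Q = 7.0 + 0.8Q → Q* = 36.9412.
Gap = |27.0588 − 36.9412| = 9.8824.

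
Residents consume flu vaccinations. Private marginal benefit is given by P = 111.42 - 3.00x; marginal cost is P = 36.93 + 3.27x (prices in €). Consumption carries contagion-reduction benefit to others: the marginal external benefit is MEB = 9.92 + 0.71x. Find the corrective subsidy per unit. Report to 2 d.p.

subsidy = €20.70 per unit

Social marginal benefit = demand + MEB = 121.34 - 2.29x.
Set SMB = MC: 121.34 - 2.29x = 36.93 + 3.27x → x* = 15.1817.
The Pigouvian subsidy equals MEB at x*: 9.92 + 0.71×15.1817 = 20.6990.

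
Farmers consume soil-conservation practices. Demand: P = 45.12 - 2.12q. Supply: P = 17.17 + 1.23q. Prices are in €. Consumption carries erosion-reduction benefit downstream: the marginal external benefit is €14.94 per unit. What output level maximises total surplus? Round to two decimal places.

Social marginal benefit = demand + MEB = 60.06 - 2.12q.
Set SMB = MC: 60.06 - 2.12q = 17.17 + 1.23q → q* = 12.8030.

q* = 12.80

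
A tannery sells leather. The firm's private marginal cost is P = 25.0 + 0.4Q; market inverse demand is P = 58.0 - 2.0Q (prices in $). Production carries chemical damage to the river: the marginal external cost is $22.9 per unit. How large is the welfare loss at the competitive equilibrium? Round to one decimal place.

Market equilibrium (private): 25.0 + 0.4Q = 58.0 - 2.0Q → Q_m = 13.7500.
Social marginal cost = private MC + MEC = 47.9 + 0.4Q.
Set SMC = demand: 47.9 + 0.4Q = 58.0 - 2.0Q → Q* = 4.2083.
Height of the DWL triangle at Q_m is SMC(Q_m) − demand(Q_m) = MEC(Q_m) = 22.9000.
DWL = ½ × 9.5417 × 22.9000 = 109.2525.

DWL = $109.3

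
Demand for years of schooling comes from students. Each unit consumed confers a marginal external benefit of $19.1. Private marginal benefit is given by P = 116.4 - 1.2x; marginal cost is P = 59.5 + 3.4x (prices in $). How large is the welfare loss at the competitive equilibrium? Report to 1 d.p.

Market equilibrium (private): 59.5 + 3.4x = 116.4 - 1.2x → x_m = 12.3696.
Social marginal benefit = demand + MEB = 135.5 - 1.2x.
Set SMB = MC: 135.5 - 1.2x = 59.5 + 3.4x → x* = 16.5217.
Between x* and x_m the wedge SMB − MC runs linearly from 0 to MEB(x_m), so the loss is a triangle.
DWL = ½ × 4.1521 × 19.1000 = 39.6526.

DWL = $39.7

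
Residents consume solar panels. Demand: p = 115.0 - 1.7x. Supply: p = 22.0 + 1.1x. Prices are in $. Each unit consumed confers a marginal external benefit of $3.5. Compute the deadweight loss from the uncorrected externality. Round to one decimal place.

DWL = $2.2

Market equilibrium (private): 22.0 + 1.1x = 115.0 - 1.7x → x_m = 33.2143.
Social marginal benefit = demand + MEB = 118.5 - 1.7x.
Set SMB = MC: 118.5 - 1.7x = 22.0 + 1.1x → x* = 34.4643.
Between x* and x_m the wedge SMB − MC runs linearly from 0 to MEB(x_m), so the loss is a triangle.
DWL = ½ × 1.2500 × 3.5000 = 2.1875.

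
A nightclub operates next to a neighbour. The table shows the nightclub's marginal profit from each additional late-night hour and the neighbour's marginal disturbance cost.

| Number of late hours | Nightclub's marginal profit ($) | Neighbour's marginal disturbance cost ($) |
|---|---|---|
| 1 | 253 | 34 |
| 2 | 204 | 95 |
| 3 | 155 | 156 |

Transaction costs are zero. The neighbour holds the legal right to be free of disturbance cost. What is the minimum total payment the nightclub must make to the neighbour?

$129

Efficient level: marginal profit ≥ marginal disturbance cost through level 2, so k* = 2.
With the neighbour holding the right, the nightclub must at least compensate total damage at k*: 34 + 95 = 129.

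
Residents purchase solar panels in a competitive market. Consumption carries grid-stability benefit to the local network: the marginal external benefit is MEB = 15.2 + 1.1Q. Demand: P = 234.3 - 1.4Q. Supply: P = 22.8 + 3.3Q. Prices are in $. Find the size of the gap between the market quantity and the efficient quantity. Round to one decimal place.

Market equilibrium (private): 22.8 + 3.3Q = 234.3 - 1.4Q → Q_m = 45.0000.
Social marginal benefit = demand + MEB = 249.5 - 0.3Q.
Set SMB = MC: 249.5 - 0.3Q = 22.8 + 3.3Q → Q* = 62.9722.
Gap = |45.0000 − 62.9722| = 17.9722.

18.0 units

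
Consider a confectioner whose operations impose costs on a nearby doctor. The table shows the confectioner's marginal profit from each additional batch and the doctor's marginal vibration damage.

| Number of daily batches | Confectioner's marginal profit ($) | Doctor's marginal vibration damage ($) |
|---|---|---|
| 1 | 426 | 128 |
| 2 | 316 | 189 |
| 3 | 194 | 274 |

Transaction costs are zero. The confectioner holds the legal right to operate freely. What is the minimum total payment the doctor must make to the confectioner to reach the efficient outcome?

$194

Left alone the confectioner would choose level 3 (marginal profit stays positive).
Efficient level: k* = 2 (marginal profit ≥ marginal vibration damage through 2).
The doctor must at least cover the confectioner's forgone profit from cutting 3→2: 194 = 194.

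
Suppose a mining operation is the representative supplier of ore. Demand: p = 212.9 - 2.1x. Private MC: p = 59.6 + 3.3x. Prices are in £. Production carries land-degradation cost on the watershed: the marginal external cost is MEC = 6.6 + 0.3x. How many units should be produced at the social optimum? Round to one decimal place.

Social marginal cost = private MC + MEC = 66.2 + 3.6x.
Set SMC = demand: 66.2 + 3.6x = 212.9 - 2.1x → x* = 25.7368.

x* = 25.7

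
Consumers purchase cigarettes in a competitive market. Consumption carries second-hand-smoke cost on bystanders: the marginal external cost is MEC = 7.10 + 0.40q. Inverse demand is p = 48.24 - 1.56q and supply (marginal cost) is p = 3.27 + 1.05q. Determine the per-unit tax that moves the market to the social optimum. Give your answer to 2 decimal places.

tax = 12.13 per unit

Social marginal benefit = demand − MEC = 41.14 - 1.96q.
Set SMB = MC: 41.14 - 1.96q = 3.27 + 1.05q → q* = 12.5814.
The Pigouvian tax equals MEC at q*: 7.10 + 0.40×12.5814 = 12.1326.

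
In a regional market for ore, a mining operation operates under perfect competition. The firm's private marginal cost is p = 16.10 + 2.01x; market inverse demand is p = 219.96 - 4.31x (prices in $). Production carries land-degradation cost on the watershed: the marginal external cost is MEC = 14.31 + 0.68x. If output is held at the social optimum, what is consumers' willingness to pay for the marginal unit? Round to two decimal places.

P = $103.25

Social marginal cost = private MC + MEC = 30.41 + 2.69x.
Set SMC = demand: 30.41 + 2.69x = 219.96 - 4.31x → x* = 27.0786.
Consumer price on the demand curve at x*: 219.96 − 4.31×27.0786 = 103.2512.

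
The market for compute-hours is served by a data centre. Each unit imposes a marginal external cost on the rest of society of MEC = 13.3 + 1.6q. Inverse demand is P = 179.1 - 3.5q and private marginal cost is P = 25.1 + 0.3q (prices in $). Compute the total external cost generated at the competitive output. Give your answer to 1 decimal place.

Market equilibrium (private): 25.1 + 0.3q = 179.1 - 3.5q → q_m = 40.5263.
Total external cost = ∫₀^{q_m} (13.3 + 1.6q) dq = 13.3×40.5263 + ½×1.6×40.5263² = 1852.9046.

$1852.9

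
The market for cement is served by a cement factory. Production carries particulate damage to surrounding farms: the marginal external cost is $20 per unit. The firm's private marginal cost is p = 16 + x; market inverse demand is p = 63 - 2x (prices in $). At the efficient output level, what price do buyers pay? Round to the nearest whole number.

P = $45

Social marginal cost = private MC + MEC = 36 + x.
Set SMC = demand: 36 + x = 63 - 2x → x* = 9.0000.
Consumer price on the demand curve at x*: 63 − 2×9.0000 = 45.0000.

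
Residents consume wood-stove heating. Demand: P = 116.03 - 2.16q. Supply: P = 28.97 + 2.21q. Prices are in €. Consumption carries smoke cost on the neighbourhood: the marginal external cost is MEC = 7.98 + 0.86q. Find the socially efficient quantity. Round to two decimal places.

q* = 15.12

Social marginal benefit = demand − MEC = 108.05 - 3.02q.
Set SMB = MC: 108.05 - 3.02q = 28.97 + 2.21q → q* = 15.1205.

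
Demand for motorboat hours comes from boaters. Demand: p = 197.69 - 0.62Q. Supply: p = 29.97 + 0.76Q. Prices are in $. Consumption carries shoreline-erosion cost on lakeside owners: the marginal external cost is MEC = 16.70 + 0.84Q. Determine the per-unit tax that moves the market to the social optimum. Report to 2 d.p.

Social marginal benefit = demand − MEC = 180.99 - 1.46Q.
Set SMB = MC: 180.99 - 1.46Q = 29.97 + 0.76Q → Q* = 68.0270.
The Pigouvian tax equals MEC at Q*: 16.70 + 0.84×68.0270 = 73.8427.

tax = $73.84 per unit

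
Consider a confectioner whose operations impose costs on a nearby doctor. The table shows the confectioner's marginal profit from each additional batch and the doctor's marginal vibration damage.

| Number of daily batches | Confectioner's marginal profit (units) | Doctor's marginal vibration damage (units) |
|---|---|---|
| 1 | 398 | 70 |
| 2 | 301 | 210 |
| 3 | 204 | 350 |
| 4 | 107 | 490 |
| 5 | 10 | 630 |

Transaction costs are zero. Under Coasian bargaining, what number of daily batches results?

2

Bargaining reaches the level where marginal profit last exceeds marginal vibration damage.
That holds through level 2 (301 ≥ 210) but not at 3 (204 < 350).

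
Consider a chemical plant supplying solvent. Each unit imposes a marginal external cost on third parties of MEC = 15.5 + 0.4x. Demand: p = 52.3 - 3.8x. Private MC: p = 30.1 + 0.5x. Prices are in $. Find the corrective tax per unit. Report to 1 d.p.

tax = $16.1 per unit

Social marginal cost = private MC + MEC = 45.6 + 0.9x.
Set SMC = demand: 45.6 + 0.9x = 52.3 - 3.8x → x* = 1.4255.
The Pigouvian tax equals MEC at x*: 15.5 + 0.4×1.4255 = 16.0702.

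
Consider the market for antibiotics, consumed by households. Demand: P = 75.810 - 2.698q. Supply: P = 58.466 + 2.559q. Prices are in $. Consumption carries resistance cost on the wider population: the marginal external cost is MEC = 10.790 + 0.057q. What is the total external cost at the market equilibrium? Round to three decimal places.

Market equilibrium (private): 58.466 + 2.559q = 75.810 - 2.698q → q_m = 3.2992.
Total external cost = ∫₀^{q_m} (10.790 + 0.057q) dq = 10.790×3.2992 + ½×0.057×3.2992² = 35.9086.

$35.909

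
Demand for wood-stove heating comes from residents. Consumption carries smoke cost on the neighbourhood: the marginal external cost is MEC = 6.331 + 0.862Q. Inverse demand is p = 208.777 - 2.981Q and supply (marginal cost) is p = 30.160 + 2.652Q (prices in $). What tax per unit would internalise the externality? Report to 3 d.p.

Social marginal benefit = demand − MEC = 202.446 - 3.843Q.
Set SMB = MC: 202.446 - 3.843Q = 30.160 + 2.652Q → Q* = 26.5259.
The Pigouvian tax equals MEC at Q*: 6.331 + 0.862×26.5259 = 29.1963.

tax = $29.196 per unit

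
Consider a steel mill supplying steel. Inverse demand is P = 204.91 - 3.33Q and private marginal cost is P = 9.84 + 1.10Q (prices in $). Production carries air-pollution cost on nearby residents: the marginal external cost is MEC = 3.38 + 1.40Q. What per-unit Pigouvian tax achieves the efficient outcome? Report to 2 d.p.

tax = $49.41 per unit

Social marginal cost = private MC + MEC = 13.22 + 2.50Q.
Set SMC = demand: 13.22 + 2.50Q = 204.91 - 3.33Q → Q* = 32.8799.
The Pigouvian tax equals MEC at Q*: 3.38 + 1.40×32.8799 = 49.4119.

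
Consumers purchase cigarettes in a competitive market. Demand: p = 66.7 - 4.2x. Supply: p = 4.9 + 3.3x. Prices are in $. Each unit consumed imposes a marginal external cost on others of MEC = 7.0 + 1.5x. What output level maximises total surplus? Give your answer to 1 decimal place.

Social marginal benefit = demand − MEC = 59.7 - 5.7x.
Set SMB = MC: 59.7 - 5.7x = 4.9 + 3.3x → x* = 6.0889.

x* = 6.1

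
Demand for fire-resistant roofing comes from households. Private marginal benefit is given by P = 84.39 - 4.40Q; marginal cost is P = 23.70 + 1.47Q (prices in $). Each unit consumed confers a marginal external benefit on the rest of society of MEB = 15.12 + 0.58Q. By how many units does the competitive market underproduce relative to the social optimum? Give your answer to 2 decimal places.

3.99 units

Market equilibrium (private): 23.70 + 1.47Q = 84.39 - 4.40Q → Q_m = 10.3390.
Social marginal benefit = demand + MEB = 99.51 - 3.82Q.
Set SMB = MC: 99.51 - 3.82Q = 23.70 + 1.47Q → Q* = 14.3308.
Gap = |10.3390 − 14.3308| = 3.9918.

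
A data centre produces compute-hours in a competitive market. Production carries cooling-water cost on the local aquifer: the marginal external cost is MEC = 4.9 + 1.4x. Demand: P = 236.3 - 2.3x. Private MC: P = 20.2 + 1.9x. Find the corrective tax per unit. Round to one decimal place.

Social marginal cost = private MC + MEC = 25.1 + 3.3x.
Set SMC = demand: 25.1 + 3.3x = 236.3 - 2.3x → x* = 37.7143.
The Pigouvian tax equals MEC at x*: 4.9 + 1.4×37.7143 = 57.7000.

tax = 57.7 per unit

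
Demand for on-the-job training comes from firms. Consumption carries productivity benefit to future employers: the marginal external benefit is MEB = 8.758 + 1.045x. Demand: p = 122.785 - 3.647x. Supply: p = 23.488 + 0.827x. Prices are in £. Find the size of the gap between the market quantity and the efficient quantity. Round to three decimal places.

Market equilibrium (private): 23.488 + 0.827x = 122.785 - 3.647x → x_m = 22.1942.
Social marginal benefit = demand + MEB = 131.543 - 2.602x.
Set SMB = MC: 131.543 - 2.602x = 23.488 + 0.827x → x* = 31.5121.
Gap = |22.1942 − 31.5121| = 9.3179.

9.318 units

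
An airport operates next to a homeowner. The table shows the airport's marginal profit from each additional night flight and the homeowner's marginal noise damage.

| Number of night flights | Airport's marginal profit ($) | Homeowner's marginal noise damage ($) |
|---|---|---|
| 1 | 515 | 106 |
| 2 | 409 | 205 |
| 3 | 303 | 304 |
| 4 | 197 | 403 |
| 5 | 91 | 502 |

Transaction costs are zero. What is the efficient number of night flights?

Bargaining reaches the level where marginal profit last exceeds marginal noise damage.
That holds through level 2 (409 ≥ 205) but not at 3 (303 < 304).

2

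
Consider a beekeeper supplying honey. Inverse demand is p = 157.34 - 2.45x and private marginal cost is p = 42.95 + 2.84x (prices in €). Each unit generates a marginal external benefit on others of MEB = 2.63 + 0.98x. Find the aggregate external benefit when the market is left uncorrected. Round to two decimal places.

Market equilibrium (private): 42.95 + 2.84x = 157.34 - 2.45x → x_m = 21.6238.
Total external benefit = ∫₀^{x_m} (2.63 + 0.98x) dx = 2.63×21.6238 + ½×0.98×21.6238² = 285.9891.

€285.99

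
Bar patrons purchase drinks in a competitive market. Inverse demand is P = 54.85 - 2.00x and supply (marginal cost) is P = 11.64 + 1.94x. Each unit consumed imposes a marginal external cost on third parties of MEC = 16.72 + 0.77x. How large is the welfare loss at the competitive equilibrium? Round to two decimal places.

DWL = 67.22

Market equilibrium (private): 11.64 + 1.94x = 54.85 - 2.00x → x_m = 10.9670.
Social marginal benefit = demand − MEC = 38.13 - 2.77x.
Set SMB = MC: 38.13 - 2.77x = 11.64 + 1.94x → x* = 5.6242.
Between x* and x_m the wedge MC − SMB runs linearly from 0 to MEC(x_m), so the loss is a triangle.
DWL = ½ × 5.3428 × 25.1646 = 67.2247.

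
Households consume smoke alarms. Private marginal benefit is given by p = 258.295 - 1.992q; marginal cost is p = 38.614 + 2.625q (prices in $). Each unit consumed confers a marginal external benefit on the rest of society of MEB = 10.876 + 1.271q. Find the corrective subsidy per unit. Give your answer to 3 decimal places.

Social marginal benefit = demand + MEB = 269.171 - 0.721q.
Set SMB = MC: 269.171 - 0.721q = 38.614 + 2.625q → q* = 68.9053.
The Pigouvian subsidy equals MEB at q*: 10.876 + 1.271×68.9053 = 98.4546.

subsidy = $98.455 per unit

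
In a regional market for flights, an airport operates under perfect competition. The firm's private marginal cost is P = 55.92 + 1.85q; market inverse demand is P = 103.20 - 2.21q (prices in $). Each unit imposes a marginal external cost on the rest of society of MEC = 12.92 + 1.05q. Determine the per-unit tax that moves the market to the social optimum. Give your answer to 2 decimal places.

Social marginal cost = private MC + MEC = 68.84 + 2.90q.
Set SMC = demand: 68.84 + 2.90q = 103.20 - 2.21q → q* = 6.7241.
The Pigouvian tax equals MEC at q*: 12.92 + 1.05×6.7241 = 19.9803.

tax = $19.98 per unit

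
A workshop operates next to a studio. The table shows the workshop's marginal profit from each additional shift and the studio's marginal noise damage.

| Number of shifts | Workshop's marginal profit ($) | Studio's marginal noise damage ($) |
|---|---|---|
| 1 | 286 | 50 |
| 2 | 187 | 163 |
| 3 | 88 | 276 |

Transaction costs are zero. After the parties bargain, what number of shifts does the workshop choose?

Bargaining reaches the level where marginal profit last exceeds marginal noise damage.
That holds through level 2 (187 ≥ 163) but not at 3 (88 < 276).

2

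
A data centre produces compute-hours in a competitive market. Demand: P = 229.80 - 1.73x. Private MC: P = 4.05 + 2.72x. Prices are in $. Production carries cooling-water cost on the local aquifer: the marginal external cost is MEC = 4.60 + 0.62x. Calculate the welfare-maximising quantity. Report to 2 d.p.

x* = 43.62

Social marginal cost = private MC + MEC = 8.65 + 3.34x.
Set SMC = demand: 8.65 + 3.34x = 229.80 - 1.73x → x* = 43.6193.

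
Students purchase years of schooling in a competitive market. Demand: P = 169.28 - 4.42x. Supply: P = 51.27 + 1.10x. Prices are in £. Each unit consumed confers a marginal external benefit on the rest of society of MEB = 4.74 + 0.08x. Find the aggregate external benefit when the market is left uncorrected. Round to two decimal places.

£119.62

Market equilibrium (private): 51.27 + 1.10x = 169.28 - 4.42x → x_m = 21.3786.
Total external benefit = ∫₀^{x_m} (4.74 + 0.08x) dx = 4.74×21.3786 + ½×0.08×21.3786² = 119.6163.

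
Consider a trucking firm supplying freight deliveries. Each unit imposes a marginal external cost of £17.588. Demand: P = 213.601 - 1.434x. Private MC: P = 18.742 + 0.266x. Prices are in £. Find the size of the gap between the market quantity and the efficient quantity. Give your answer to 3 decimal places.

10.346 units

Market equilibrium (private): 18.742 + 0.266x = 213.601 - 1.434x → x_m = 114.6229.
Social marginal cost = private MC + MEC = 36.330 + 0.266x.
Set SMC = demand: 36.330 + 0.266x = 213.601 - 1.434x → x* = 104.2771.
Gap = |114.6229 − 104.2771| = 10.3458.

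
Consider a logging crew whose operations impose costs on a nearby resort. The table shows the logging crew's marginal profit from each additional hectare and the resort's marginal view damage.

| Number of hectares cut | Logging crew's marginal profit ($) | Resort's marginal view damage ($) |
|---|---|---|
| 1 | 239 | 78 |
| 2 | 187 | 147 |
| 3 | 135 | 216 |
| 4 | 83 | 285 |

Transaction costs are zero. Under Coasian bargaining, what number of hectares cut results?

2

Bargaining reaches the level where marginal profit last exceeds marginal view damage.
That holds through level 2 (187 ≥ 147) but not at 3 (135 < 216).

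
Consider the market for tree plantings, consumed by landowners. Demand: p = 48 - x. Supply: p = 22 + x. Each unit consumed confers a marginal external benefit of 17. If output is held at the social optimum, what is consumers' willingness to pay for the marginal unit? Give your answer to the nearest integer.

Social marginal benefit = demand + MEB = 65 - x.
Set SMB = MC: 65 - x = 22 + x → x* = 21.5000.
Consumer price on the demand curve at x*: 48 − 1×21.5000 = 26.5000.

P = 27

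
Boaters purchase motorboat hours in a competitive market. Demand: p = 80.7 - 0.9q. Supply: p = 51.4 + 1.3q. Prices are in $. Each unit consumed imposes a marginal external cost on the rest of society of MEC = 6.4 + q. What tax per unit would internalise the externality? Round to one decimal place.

Social marginal benefit = demand − MEC = 74.3 - 1.9q.
Set SMB = MC: 74.3 - 1.9q = 51.4 + 1.3q → q* = 7.1563.
The Pigouvian tax equals MEC at q*: 6.4 + 1.0×7.1563 = 13.5563.

tax = $13.6 per unit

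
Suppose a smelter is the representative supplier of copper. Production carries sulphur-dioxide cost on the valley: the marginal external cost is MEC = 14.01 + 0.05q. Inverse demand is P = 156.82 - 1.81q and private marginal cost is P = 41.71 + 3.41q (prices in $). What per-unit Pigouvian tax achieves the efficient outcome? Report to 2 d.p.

Social marginal cost = private MC + MEC = 55.72 + 3.46q.
Set SMC = demand: 55.72 + 3.46q = 156.82 - 1.81q → q* = 19.1841.
The Pigouvian tax equals MEC at q*: 14.01 + 0.05×19.1841 = 14.9692.

tax = $14.97 per unit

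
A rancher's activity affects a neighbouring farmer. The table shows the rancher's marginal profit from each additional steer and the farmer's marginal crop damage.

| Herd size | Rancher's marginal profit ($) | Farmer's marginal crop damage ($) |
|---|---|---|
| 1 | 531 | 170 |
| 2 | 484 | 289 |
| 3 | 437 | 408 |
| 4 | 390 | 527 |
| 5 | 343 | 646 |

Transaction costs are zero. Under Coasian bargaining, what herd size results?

Bargaining reaches the level where marginal profit last exceeds marginal crop damage.
That holds through level 3 (437 ≥ 408) but not at 4 (390 < 527).

3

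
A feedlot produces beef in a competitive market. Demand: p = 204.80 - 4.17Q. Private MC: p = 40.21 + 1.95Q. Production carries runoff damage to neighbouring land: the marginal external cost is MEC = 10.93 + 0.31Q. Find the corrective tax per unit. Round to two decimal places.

Social marginal cost = private MC + MEC = 51.14 + 2.26Q.
Set SMC = demand: 51.14 + 2.26Q = 204.80 - 4.17Q → Q* = 23.8974.
The Pigouvian tax equals MEC at Q*: 10.93 + 0.31×23.8974 = 18.3382.

tax = 18.34 per unit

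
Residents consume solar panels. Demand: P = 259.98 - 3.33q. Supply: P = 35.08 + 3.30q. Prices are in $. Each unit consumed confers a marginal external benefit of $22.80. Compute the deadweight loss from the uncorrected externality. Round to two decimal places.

DWL = $39.20

Market equilibrium (private): 35.08 + 3.30q = 259.98 - 3.33q → q_m = 33.9216.
Social marginal benefit = demand + MEB = 282.78 - 3.33q.
Set SMB = MC: 282.78 - 3.33q = 35.08 + 3.30q → q* = 37.3605.
The loss is the area between SMB and MC from q* to q_m; with linear curves that's a triangle of height MEB(q_m).
DWL = ½ × 3.4389 × 22.8000 = 39.2035.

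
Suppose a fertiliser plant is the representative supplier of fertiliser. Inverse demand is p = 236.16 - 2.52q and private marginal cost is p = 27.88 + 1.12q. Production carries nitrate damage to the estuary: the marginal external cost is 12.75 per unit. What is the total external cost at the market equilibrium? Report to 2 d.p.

Market equilibrium (private): 27.88 + 1.12q = 236.16 - 2.52q → q_m = 57.2198.
Total external cost = MEC × q_m = 12.75 × 57.2198 = 729.5525.

729.55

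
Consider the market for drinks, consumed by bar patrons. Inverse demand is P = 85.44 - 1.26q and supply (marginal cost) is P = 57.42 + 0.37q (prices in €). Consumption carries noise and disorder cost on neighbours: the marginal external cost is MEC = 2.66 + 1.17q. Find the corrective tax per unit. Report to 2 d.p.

tax = €13.26 per unit

Social marginal benefit = demand − MEC = 82.78 - 2.43q.
Set SMB = MC: 82.78 - 2.43q = 57.42 + 0.37q → q* = 9.0571.
The Pigouvian tax equals MEC at q*: 2.66 + 1.17×9.0571 = 13.2568.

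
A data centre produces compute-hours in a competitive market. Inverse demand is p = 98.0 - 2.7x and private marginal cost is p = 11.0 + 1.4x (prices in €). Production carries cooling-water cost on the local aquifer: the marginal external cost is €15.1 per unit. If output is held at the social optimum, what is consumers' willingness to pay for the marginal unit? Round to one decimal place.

Social marginal cost = private MC + MEC = 26.1 + 1.4x.
Set SMC = demand: 26.1 + 1.4x = 98.0 - 2.7x → x* = 17.5366.
Consumer price on the demand curve at x*: 98.0 − 2.7×17.5366 = 50.6512.

P = €50.7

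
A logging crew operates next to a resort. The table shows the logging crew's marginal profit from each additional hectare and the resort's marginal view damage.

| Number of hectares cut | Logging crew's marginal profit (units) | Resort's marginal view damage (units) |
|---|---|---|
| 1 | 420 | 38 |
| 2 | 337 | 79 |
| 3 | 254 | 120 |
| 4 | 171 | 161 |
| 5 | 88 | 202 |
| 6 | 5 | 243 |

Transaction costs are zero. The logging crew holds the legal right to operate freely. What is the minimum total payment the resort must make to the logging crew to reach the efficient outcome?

93

Left alone the logging crew would choose level 6 (marginal profit stays positive).
Efficient level: k* = 4 (marginal profit ≥ marginal view damage through 4).
The resort must at least cover the logging crew's forgone profit from cutting 6→4: 88 + 5 = 93.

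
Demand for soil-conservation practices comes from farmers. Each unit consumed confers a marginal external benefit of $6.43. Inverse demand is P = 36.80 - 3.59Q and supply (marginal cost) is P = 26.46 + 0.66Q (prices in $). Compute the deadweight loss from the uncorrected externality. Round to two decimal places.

Market equilibrium (private): 26.46 + 0.66Q = 36.80 - 3.59Q → Q_m = 2.4329.
Social marginal benefit = demand + MEB = 43.23 - 3.59Q.
Set SMB = MC: 43.23 - 3.59Q = 26.46 + 0.66Q → Q* = 3.9459.
Height of the DWL triangle at Q_m is SMB(Q_m) − MC(Q_m) = MEB(Q_m) = 6.4300.
DWL = ½ × 1.5130 × 6.4300 = 4.8643.

DWL = $4.86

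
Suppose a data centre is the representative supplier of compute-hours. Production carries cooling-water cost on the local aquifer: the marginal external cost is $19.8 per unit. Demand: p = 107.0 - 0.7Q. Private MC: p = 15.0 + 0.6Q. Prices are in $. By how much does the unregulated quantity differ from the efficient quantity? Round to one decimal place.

15.2 units

Market equilibrium (private): 15.0 + 0.6Q = 107.0 - 0.7Q → Q_m = 70.7692.
Social marginal cost = private MC + MEC = 34.8 + 0.6Q.
Set SMC = demand: 34.8 + 0.6Q = 107.0 - 0.7Q → Q* = 55.5385.
Gap = |70.7692 − 55.5385| = 15.2307.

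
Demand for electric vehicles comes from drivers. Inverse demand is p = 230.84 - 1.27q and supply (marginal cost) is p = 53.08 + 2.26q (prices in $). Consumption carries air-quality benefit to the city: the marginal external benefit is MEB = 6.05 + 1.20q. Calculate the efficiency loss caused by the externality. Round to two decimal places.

Market equilibrium (private): 53.08 + 2.26q = 230.84 - 1.27q → q_m = 50.3569.
Social marginal benefit = demand + MEB = 236.89 - 0.07q.
Set SMB = MC: 236.89 - 0.07q = 53.08 + 2.26q → q* = 78.8884.
The loss is the area between SMB and MC from q* to q_m; with linear curves that's a triangle of height MEB(q_m).
DWL = ½ × 28.5315 × 66.4783 = 948.3628.

DWL = $948.36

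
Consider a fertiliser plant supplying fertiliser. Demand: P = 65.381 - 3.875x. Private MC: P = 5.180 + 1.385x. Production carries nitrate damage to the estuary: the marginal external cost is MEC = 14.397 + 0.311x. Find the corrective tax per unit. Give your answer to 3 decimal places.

Social marginal cost = private MC + MEC = 19.577 + 1.696x.
Set SMC = demand: 19.577 + 1.696x = 65.381 - 3.875x → x* = 8.2219.
The Pigouvian tax equals MEC at x*: 14.397 + 0.311×8.2219 = 16.9540.

tax = 16.954 per unit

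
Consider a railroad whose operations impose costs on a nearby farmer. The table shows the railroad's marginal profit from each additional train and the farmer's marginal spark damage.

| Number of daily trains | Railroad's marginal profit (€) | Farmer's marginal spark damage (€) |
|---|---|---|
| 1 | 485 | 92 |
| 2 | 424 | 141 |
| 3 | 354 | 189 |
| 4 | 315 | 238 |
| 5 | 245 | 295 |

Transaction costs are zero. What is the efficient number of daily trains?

4

Bargaining reaches the level where marginal profit last exceeds marginal spark damage.
That holds through level 4 (315 ≥ 238) but not at 5 (245 < 295).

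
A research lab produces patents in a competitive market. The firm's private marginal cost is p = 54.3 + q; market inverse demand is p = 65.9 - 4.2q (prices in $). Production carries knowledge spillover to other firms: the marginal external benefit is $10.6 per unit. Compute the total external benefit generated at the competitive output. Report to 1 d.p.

Market equilibrium (private): 54.3 + q = 65.9 - 4.2q → q_m = 2.2308.
Total external benefit = MEB × q_m = 10.6 × 2.2308 = 23.6465.

$23.6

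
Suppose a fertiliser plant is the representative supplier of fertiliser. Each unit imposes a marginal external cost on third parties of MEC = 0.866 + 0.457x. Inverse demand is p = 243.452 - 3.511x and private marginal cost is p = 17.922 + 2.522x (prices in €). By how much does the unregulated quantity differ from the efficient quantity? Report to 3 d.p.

2.766 units

Market equilibrium (private): 17.922 + 2.522x = 243.452 - 3.511x → x_m = 37.3827.
Social marginal cost = private MC + MEC = 18.788 + 2.979x.
Set SMC = demand: 18.788 + 2.979x = 243.452 - 3.511x → x* = 34.6169.
Gap = |37.3827 − 34.6169| = 2.7658.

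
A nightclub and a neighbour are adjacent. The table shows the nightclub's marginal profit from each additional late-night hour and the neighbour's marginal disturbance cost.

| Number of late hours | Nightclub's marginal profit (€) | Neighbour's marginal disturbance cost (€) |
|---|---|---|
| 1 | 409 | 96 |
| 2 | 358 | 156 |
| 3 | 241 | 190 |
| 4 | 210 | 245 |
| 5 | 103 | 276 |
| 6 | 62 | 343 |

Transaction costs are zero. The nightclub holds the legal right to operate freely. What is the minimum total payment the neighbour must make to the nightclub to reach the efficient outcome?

€375

Left alone the nightclub would choose level 6 (marginal profit stays positive).
Efficient level: k* = 3 (marginal profit ≥ marginal disturbance cost through 3).
The neighbour must at least cover the nightclub's forgone profit from cutting 6→3: 210 + 103 + 62 = 375.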